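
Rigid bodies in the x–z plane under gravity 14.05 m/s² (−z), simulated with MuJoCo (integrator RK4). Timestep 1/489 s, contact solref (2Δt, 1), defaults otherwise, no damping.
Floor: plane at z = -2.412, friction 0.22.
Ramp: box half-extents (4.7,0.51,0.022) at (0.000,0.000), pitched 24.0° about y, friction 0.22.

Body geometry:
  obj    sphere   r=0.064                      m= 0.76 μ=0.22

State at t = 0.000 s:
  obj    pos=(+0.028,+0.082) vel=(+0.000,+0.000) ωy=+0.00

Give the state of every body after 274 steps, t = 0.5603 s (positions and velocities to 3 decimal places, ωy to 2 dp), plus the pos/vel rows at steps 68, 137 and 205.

State at t = 0.5603 s:
  obj    pos=(+0.613,-0.179) vel=(+2.090,-0.930) ωy=+35.73

Key-timestep trajectory:
   step    t(s)  obj.x    obj.z    obj.vx   obj.vz 
     68  0.1391   +0.064  +0.066  +0.519  -0.231
    137  0.2802   +0.174  +0.017  +1.045  -0.465
    205  0.4192   +0.356  -0.064  +1.563  -0.696


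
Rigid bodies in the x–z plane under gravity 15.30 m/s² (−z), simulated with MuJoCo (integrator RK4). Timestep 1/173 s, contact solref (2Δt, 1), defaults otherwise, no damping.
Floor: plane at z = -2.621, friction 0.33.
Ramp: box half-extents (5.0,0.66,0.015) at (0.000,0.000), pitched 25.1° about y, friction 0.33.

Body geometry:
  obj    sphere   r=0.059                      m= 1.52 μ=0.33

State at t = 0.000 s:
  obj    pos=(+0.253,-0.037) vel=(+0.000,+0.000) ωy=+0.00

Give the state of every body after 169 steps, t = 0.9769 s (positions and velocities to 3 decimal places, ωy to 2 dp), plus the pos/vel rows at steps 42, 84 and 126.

State at t = 0.9769 s:
  obj    pos=(+2.256,-0.975) vel=(+4.101,-1.921) ωy=+76.75

Key-timestep trajectory:
   step    t(s)  obj.x    obj.z    obj.vx   obj.vz 
     42  0.2428   +0.377  -0.095  +1.019  -0.478
     84  0.4855   +0.748  -0.269  +2.039  -0.955
    126  0.7283   +1.367  -0.558  +3.058  -1.432


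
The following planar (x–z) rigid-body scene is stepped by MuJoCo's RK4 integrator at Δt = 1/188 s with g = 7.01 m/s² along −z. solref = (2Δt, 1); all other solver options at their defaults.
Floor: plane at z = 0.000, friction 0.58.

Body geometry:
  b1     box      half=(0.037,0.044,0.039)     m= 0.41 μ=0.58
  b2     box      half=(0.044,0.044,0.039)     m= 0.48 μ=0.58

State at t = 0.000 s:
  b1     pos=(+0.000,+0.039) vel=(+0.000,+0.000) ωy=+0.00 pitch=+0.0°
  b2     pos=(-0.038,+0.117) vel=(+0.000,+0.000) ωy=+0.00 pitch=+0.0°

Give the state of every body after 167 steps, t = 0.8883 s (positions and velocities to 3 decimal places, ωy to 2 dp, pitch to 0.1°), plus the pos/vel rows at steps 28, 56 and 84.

State at t = 0.8883 s:
  b1     pos=(+0.000,+0.039) vel=(+0.000,+0.000) ωy=+0.00 pitch=+0.0°
  b2     pos=(-0.087,+0.044) vel=(+0.000,+0.000) ωy=+0.00 pitch=-90.0°

Key-timestep trajectory:
   step    t(s)  b1.x    b1.z    b1.vx   b1.vz   b2.x    b2.z    b2.vx   b2.vz 
     28  0.1489   +0.000  +0.039  +0.000  +0.000   -0.039  +0.117  -0.023  -0.001
     56  0.2979   +0.000  +0.039  +0.000  +0.000   -0.048  +0.115  -0.102  -0.045
     84  0.4468   +0.000  +0.039  +0.000  +0.000   -0.075  +0.090  -0.229  -0.497


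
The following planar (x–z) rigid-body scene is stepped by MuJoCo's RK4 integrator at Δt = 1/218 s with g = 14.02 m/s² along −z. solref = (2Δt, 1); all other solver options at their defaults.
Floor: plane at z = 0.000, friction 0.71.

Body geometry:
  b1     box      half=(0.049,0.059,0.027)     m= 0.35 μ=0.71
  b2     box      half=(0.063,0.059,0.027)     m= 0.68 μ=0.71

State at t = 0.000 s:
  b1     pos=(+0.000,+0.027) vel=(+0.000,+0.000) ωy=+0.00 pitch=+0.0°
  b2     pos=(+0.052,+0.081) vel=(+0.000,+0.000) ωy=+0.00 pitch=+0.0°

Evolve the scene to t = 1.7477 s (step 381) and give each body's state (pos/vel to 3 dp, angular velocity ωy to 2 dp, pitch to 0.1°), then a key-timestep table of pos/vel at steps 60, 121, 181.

State at t = 1.7477 s:
  b1     pos=(+0.000,+0.027) vel=(+0.000,+0.000) ωy=+0.00 pitch=+0.0°
  b2     pos=(+0.115,+0.063) vel=(+0.000,+0.000) ωy=+0.00 pitch=+90.0°

Key-timestep trajectory:
   step    t(s)  b1.x    b1.z    b1.vx   b1.vz   b2.x    b2.z    b2.vx   b2.vz 
     60  0.2752   +0.000  +0.027  +0.000  +0.000   +0.084  +0.068  +0.228  +0.025
    121  0.5550   +0.000  +0.027  +0.000  +0.000   +0.130  +0.067  -0.068  -0.013
    181  0.8303   +0.000  +0.027  +0.000  +0.000   +0.118  +0.064  -0.027  -0.009


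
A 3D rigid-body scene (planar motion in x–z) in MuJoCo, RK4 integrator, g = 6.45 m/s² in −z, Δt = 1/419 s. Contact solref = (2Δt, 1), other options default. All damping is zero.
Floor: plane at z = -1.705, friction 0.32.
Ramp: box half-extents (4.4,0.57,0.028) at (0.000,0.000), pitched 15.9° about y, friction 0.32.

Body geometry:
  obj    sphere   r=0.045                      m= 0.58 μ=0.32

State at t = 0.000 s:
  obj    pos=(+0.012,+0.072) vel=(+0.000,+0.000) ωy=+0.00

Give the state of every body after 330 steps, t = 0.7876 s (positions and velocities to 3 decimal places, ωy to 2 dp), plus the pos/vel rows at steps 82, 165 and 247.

State at t = 0.7876 s:
  obj    pos=(+0.389,-0.035) vel=(+0.956,-0.272) ωy=+22.09

Key-timestep trajectory:
   step    t(s)  obj.x    obj.z    obj.vx   obj.vz 
     82  0.1957   +0.035  +0.066  +0.238  -0.068
    165  0.3938   +0.106  +0.046  +0.478  -0.136
    247  0.5895   +0.223  +0.012  +0.716  -0.204


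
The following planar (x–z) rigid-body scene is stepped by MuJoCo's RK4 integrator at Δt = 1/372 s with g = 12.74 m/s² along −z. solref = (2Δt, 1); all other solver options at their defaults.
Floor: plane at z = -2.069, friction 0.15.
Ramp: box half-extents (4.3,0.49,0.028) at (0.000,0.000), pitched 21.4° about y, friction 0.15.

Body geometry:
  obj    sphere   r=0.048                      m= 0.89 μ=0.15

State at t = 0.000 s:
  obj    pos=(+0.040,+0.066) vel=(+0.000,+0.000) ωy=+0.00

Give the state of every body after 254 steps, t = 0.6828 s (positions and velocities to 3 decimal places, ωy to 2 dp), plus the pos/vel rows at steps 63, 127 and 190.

State at t = 0.6828 s:
  obj    pos=(+0.761,-0.217) vel=(+2.111,-0.827) ωy=+47.22

Key-timestep trajectory:
   step    t(s)  obj.x    obj.z    obj.vx   obj.vz 
     63  0.1694   +0.084  +0.049  +0.524  -0.205
    127  0.3414   +0.220  -0.005  +1.056  -0.414
    190  0.5108   +0.443  -0.092  +1.579  -0.619


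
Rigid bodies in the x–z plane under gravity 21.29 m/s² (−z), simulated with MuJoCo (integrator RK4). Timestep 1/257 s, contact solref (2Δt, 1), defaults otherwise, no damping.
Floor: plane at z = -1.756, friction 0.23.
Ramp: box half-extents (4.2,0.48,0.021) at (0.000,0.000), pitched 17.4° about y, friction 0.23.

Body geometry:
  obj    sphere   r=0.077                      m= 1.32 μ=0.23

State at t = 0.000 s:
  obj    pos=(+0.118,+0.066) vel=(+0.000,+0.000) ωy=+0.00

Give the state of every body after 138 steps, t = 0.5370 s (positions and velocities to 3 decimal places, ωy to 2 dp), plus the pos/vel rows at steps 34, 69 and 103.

State at t = 0.5370 s:
  obj    pos=(+0.744,-0.130) vel=(+2.330,-0.730) ωy=+31.71

Key-timestep trajectory:
   step    t(s)  obj.x    obj.z    obj.vx   obj.vz 
     34  0.1323   +0.156  +0.054  +0.574  -0.180
     69  0.2685   +0.274  +0.017  +1.165  -0.365
    103  0.4008   +0.467  -0.044  +1.739  -0.545


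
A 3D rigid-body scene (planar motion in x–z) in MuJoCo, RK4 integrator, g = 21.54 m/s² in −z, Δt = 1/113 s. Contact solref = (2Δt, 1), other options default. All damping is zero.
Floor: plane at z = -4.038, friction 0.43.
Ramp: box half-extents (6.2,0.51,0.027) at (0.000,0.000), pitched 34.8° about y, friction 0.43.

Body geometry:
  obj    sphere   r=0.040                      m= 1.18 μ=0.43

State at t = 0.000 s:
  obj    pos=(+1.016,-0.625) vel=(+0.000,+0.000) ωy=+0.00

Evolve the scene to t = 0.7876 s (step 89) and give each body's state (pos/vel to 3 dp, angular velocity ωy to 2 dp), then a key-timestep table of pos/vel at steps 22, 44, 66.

State at t = 0.7876 s:
  obj    pos=(+3.252,-2.179) vel=(+5.677,-3.946) ωy=+172.88

Key-timestep trajectory:
   step    t(s)  obj.x    obj.z    obj.vx   obj.vz 
     22  0.1947   +1.153  -0.720  +1.404  -0.976
     44  0.3894   +1.563  -1.005  +2.807  -1.951
     66  0.5841   +2.246  -1.479  +4.210  -2.926


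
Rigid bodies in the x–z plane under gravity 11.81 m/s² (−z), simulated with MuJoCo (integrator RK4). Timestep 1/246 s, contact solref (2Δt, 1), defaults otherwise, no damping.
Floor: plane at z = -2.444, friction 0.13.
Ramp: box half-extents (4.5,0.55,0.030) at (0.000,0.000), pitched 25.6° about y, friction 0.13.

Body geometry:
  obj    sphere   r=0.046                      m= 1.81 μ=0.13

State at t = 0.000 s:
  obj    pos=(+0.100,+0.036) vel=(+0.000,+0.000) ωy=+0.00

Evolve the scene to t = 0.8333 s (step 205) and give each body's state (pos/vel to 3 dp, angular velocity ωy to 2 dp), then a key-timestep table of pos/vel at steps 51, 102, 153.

State at t = 0.8333 s:
  obj    pos=(+1.266,-0.522) vel=(+2.795,-1.341) ωy=+62.59

Key-timestep trajectory:
   step    t(s)  obj.x    obj.z    obj.vx   obj.vz 
     51  0.2073   +0.172  +0.002  +0.693  -0.346
    102  0.4146   +0.389  -0.102  +1.389  -0.677
    153  0.6220   +0.750  -0.275  +2.087  -1.000


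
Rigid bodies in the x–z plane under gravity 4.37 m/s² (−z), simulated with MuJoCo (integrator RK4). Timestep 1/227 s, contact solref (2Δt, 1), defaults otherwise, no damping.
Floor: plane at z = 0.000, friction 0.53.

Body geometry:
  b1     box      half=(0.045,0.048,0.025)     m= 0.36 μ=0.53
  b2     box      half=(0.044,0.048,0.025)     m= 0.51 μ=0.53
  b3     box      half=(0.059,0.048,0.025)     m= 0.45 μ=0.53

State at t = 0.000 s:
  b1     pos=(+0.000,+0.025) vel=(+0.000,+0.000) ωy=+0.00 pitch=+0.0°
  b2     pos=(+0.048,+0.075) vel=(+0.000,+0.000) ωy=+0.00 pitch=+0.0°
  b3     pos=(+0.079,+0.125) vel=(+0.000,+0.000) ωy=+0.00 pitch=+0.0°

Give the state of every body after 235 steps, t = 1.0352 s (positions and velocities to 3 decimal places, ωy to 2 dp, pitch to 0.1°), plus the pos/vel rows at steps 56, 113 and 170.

State at t = 1.0352 s:
  b1     pos=(+0.000,+0.025) vel=(+0.000,+0.000) ωy=+0.00 pitch=+0.0°
  b2     pos=(+0.089,+0.044) vel=(+0.000,+0.000) ωy=+0.00 pitch=+90.0°
  b3     pos=(+0.256,+0.025) vel=(+0.000,+0.000) ωy=+0.00 pitch=+180.0°

Key-timestep trajectory:
   step    t(s)  b1.x    b1.z    b1.vx   b1.vz   b2.x    b2.z    b2.vx   b2.vz   b3.x    b3.z    b3.vx   b3.vz 
     56  0.2467   +0.000  +0.025  +0.000  +0.000   +0.062  +0.068  +0.117  -0.110   +0.117  +0.091  +0.265  -0.427
    113  0.4978   +0.000  +0.025  +0.000  +0.000   +0.097  +0.048  +0.028  +0.011   +0.173  +0.060  +0.189  +0.100
    170  0.7489   +0.000  +0.025  +0.000  +0.000   +0.087  +0.045  +0.043  -0.022   +0.213  +0.062  +0.183  -0.050


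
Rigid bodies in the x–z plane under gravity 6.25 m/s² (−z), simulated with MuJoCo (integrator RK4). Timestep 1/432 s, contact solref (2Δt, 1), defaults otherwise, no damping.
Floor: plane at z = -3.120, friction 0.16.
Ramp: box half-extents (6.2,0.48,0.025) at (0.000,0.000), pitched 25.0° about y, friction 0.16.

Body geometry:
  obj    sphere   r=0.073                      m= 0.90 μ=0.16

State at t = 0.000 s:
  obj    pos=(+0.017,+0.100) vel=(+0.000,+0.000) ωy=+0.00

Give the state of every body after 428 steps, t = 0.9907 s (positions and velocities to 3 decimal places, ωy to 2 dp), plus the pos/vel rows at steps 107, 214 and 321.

State at t = 0.9907 s:
  obj    pos=(+0.856,-0.291) vel=(+1.694,-0.790) ωy=+25.60

Key-timestep trajectory:
   step    t(s)  obj.x    obj.z    obj.vx   obj.vz 
    107  0.2477   +0.070  +0.076  +0.424  -0.198
    214  0.4954   +0.227  +0.002  +0.847  -0.395
    321  0.7431   +0.489  -0.120  +1.271  -0.593


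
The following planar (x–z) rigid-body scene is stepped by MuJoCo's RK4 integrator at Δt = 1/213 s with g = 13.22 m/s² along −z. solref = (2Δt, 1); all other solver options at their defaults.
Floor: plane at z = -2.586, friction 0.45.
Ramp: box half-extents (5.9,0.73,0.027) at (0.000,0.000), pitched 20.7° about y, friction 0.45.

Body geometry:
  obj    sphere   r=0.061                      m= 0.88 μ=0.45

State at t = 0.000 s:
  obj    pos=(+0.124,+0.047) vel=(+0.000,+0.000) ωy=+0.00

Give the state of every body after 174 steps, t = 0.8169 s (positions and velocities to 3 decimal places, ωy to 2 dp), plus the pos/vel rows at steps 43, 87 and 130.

State at t = 0.8169 s:
  obj    pos=(+1.166,-0.347) vel=(+2.551,-0.964) ωy=+44.69

Key-timestep trajectory:
   step    t(s)  obj.x    obj.z    obj.vx   obj.vz 
     43  0.2019   +0.188  +0.023  +0.630  -0.238
     87  0.4085   +0.385  -0.051  +1.275  -0.482
    130  0.6103   +0.706  -0.173  +1.906  -0.720


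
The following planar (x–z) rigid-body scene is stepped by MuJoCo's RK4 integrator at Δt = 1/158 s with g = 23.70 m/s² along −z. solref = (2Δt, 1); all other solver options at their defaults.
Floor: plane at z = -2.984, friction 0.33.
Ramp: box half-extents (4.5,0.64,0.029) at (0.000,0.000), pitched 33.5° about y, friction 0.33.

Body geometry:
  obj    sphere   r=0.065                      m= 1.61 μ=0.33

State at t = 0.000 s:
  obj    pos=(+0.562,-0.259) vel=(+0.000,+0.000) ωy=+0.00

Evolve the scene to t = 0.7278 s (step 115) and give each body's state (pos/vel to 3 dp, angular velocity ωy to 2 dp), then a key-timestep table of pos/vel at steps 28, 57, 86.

State at t = 0.7278 s:
  obj    pos=(+2.626,-1.625) vel=(+5.671,-3.754) ωy=+104.59

Key-timestep trajectory:
   step    t(s)  obj.x    obj.z    obj.vx   obj.vz 
     28  0.1772   +0.684  -0.340  +1.381  -0.914
     57  0.3608   +1.069  -0.595  +2.811  -1.861
     86  0.5443   +1.716  -1.023  +4.241  -2.807


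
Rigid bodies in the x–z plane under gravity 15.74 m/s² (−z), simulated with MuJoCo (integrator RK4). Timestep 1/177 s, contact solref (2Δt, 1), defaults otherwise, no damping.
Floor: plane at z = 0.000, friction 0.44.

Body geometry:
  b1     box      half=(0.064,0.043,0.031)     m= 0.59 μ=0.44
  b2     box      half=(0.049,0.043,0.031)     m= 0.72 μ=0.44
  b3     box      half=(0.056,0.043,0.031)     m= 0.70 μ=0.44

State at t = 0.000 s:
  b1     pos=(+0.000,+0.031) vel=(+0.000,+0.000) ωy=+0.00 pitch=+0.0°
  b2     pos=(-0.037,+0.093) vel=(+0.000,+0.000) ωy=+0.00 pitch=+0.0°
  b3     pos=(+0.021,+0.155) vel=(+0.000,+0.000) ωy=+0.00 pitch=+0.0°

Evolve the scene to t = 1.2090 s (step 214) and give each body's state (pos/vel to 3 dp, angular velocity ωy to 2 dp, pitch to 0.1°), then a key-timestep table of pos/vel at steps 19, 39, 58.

State at t = 1.2090 s:
  b1     pos=(+0.000,+0.031) vel=(+0.000,+0.000) ωy=+0.00 pitch=+0.0°
  b2     pos=(-0.037,+0.093) vel=(+0.000,+0.000) ωy=+0.00 pitch=+0.0°
  b3     pos=(+0.156,+0.031) vel=(+0.000,+0.000) ωy=+0.00 pitch=+180.0°

Key-timestep trajectory:
   step    t(s)  b1.x    b1.z    b1.vx   b1.vz   b2.x    b2.z    b2.vx   b2.vz   b3.x    b3.z    b3.vx   b3.vz 
     19  0.1073   +0.000  +0.031  +0.000  +0.000   -0.037  +0.093  -0.001  +0.000   +0.033  +0.149  +0.227  -0.183
     39  0.2203   +0.000  +0.031  +0.000  +0.000   -0.037  +0.093  +0.000  +0.000   +0.073  +0.119  +0.515  -0.255
     58  0.3277   +0.000  +0.031  +0.000  +0.000   -0.037  +0.093  +0.000  +0.000   +0.137  +0.050  +0.609  -1.410


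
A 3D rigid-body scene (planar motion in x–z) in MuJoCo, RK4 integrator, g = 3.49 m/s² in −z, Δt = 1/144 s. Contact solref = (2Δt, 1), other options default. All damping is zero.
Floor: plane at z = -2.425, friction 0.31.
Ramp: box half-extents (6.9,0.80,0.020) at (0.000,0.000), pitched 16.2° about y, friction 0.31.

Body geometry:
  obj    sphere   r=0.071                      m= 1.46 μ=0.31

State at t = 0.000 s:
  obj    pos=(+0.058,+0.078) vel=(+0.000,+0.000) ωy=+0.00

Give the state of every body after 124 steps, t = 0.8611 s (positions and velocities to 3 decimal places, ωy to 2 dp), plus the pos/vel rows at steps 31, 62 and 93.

State at t = 0.8611 s:
  obj    pos=(+0.306,+0.006) vel=(+0.575,-0.167) ωy=+8.43

Key-timestep trajectory:
   step    t(s)  obj.x    obj.z    obj.vx   obj.vz 
     31  0.2153   +0.073  +0.073  +0.144  -0.042
     62  0.4306   +0.120  +0.060  +0.288  -0.084
     93  0.6458   +0.197  +0.037  +0.431  -0.125


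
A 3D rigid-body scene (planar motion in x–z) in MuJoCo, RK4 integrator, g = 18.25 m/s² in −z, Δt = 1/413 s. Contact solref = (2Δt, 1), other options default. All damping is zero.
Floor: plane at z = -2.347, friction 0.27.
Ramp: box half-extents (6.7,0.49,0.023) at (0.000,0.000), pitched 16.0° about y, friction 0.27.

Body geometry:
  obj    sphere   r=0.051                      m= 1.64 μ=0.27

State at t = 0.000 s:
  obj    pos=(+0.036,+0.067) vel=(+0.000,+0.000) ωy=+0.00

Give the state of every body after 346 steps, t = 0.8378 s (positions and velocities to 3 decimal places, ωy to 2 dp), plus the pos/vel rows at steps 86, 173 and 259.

State at t = 0.8378 s:
  obj    pos=(+1.248,-0.281) vel=(+2.894,-0.830) ωy=+59.02

Key-timestep trajectory:
   step    t(s)  obj.x    obj.z    obj.vx   obj.vz 
     86  0.2082   +0.111  +0.045  +0.719  -0.206
    173  0.4189   +0.339  -0.020  +1.447  -0.415
    259  0.6271   +0.715  -0.128  +2.166  -0.621


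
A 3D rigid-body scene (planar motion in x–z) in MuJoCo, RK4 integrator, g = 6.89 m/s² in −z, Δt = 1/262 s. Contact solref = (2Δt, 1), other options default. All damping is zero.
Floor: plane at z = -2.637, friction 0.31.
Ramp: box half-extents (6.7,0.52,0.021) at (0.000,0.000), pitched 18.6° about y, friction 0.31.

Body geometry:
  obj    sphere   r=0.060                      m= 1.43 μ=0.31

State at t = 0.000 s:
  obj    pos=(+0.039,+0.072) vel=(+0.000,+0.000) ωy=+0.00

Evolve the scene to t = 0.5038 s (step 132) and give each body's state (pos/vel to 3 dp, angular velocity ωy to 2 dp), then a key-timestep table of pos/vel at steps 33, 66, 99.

State at t = 0.5038 s:
  obj    pos=(+0.228,+0.009) vel=(+0.750,-0.252) ωy=+13.18

Key-timestep trajectory:
   step    t(s)  obj.x    obj.z    obj.vx   obj.vz 
     33  0.1260   +0.051  +0.068  +0.187  -0.063
     66  0.2519   +0.086  +0.056  +0.375  -0.126
     99  0.3779   +0.145  +0.037  +0.562  -0.189


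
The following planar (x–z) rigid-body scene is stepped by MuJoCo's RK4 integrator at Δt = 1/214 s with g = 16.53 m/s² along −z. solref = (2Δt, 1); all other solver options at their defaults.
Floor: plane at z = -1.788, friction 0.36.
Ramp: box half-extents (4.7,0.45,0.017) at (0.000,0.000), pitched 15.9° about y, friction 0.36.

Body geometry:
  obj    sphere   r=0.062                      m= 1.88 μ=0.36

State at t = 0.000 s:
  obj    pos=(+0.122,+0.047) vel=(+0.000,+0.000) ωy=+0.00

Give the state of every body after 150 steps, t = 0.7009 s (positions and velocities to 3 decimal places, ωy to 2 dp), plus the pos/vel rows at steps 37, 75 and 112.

State at t = 0.7009 s:
  obj    pos=(+0.886,-0.170) vel=(+2.181,-0.621) ωy=+36.56

Key-timestep trajectory:
   step    t(s)  obj.x    obj.z    obj.vx   obj.vz 
     37  0.1729   +0.169  +0.034  +0.538  -0.153
     75  0.3505   +0.313  -0.007  +1.090  -0.311
    112  0.5234   +0.548  -0.074  +1.628  -0.464


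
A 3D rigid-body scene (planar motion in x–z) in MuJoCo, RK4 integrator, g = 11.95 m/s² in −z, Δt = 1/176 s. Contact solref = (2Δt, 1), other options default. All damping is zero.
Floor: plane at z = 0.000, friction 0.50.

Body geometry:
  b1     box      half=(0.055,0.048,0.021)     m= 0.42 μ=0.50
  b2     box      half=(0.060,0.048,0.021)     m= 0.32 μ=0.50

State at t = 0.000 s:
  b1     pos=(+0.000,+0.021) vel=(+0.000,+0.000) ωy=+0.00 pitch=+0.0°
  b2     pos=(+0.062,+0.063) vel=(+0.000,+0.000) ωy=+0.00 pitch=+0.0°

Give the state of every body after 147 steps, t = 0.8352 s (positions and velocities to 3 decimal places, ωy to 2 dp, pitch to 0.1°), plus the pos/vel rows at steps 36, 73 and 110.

State at t = 0.8352 s:
  b1     pos=(+0.000,+0.021) vel=(+0.000,+0.000) ωy=+0.00 pitch=+0.0°
  b2     pos=(+0.073,+0.054) vel=(+0.001,-0.001) ωy=-0.02 pitch=+38.8°

Key-timestep trajectory:
   step    t(s)  b1.x    b1.z    b1.vx   b1.vz   b2.x    b2.z    b2.vx   b2.vz 
     36  0.2045   +0.000  +0.021  +0.000  +0.000   +0.076  +0.056  -0.053  -0.012
     73  0.4148   +0.000  +0.021  +0.000  +0.000   +0.073  +0.054  +0.001  -0.001
    110  0.6250   +0.000  +0.021  +0.000  +0.000   +0.073  +0.054  +0.001  -0.001


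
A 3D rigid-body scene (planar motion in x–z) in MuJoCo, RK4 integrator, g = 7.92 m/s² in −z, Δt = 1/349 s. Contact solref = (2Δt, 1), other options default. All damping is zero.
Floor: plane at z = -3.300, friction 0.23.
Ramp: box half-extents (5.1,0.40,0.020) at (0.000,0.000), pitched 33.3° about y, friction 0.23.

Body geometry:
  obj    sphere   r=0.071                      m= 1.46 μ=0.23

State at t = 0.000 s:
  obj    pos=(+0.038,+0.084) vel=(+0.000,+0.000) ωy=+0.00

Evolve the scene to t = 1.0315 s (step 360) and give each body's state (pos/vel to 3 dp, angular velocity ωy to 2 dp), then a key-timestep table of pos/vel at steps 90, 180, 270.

State at t = 1.0315 s:
  obj    pos=(+1.419,-0.823) vel=(+2.678,-1.759) ωy=+45.12

Key-timestep trajectory:
   step    t(s)  obj.x    obj.z    obj.vx   obj.vz 
     90  0.2579   +0.124  +0.027  +0.670  -0.440
    180  0.5158   +0.383  -0.143  +1.339  -0.880
    270  0.7736   +0.815  -0.426  +2.008  -1.319


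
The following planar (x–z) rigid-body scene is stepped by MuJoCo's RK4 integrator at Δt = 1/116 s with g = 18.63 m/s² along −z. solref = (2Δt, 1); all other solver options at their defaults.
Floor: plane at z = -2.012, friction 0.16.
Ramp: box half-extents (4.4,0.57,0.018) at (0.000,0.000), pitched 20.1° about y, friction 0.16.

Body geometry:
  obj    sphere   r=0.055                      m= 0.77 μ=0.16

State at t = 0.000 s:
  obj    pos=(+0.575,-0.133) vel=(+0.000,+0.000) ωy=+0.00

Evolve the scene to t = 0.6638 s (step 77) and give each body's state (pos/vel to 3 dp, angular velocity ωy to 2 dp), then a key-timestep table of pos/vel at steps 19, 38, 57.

State at t = 0.6638 s:
  obj    pos=(+1.522,-0.479) vel=(+2.851,-1.043) ωy=+55.16

Key-timestep trajectory:
   step    t(s)  obj.x    obj.z    obj.vx   obj.vz 
     19  0.1638   +0.633  -0.154  +0.704  -0.258
     38  0.3276   +0.806  -0.217  +1.407  -0.515
     57  0.4914   +1.094  -0.323  +2.111  -0.772


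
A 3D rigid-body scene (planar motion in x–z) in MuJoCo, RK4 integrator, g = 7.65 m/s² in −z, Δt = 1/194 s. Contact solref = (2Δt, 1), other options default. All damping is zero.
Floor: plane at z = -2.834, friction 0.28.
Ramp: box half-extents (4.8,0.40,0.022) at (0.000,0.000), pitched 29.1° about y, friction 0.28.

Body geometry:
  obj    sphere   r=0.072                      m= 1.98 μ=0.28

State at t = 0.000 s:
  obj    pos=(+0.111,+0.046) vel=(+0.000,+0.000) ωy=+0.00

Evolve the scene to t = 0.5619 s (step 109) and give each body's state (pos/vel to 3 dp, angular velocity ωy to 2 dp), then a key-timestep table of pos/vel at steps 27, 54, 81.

State at t = 0.5619 s:
  obj    pos=(+0.478,-0.158) vel=(+1.305,-0.726) ωy=+20.73

Key-timestep trajectory:
   step    t(s)  obj.x    obj.z    obj.vx   obj.vz 
     27  0.1392   +0.133  +0.033  +0.323  -0.180
     54  0.2784   +0.201  -0.004  +0.647  -0.360
     81  0.4175   +0.313  -0.067  +0.970  -0.540


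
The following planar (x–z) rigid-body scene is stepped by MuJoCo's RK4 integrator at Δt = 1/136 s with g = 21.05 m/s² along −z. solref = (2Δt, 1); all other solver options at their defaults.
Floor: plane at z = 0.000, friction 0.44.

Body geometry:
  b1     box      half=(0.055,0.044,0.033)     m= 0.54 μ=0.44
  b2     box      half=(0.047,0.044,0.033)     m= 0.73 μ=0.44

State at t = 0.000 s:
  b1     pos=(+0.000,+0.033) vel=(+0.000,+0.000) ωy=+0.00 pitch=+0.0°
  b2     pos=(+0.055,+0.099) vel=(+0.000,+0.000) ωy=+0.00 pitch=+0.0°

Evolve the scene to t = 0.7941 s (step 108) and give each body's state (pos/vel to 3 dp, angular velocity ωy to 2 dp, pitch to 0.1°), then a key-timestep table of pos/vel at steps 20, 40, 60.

State at t = 0.7941 s:
  b1     pos=(+0.000,+0.033) vel=(+0.000,+0.000) ωy=+0.00 pitch=+0.0°
  b2     pos=(+0.101,+0.047) vel=(+0.000,+0.000) ωy=+0.00 pitch=+90.0°

Key-timestep trajectory:
   step    t(s)  b1.x    b1.z    b1.vx   b1.vz   b2.x    b2.z    b2.vx   b2.vz 
     20  0.1471   +0.000  +0.033  +0.000  +0.000   +0.056  +0.099  +0.010  +0.000
     40  0.2941   +0.000  +0.033  -0.001  +0.000   +0.062  +0.098  +0.130  -0.028
     60  0.4412   +0.000  +0.033  +0.000  +0.000   +0.106  +0.043  +0.051  +0.221


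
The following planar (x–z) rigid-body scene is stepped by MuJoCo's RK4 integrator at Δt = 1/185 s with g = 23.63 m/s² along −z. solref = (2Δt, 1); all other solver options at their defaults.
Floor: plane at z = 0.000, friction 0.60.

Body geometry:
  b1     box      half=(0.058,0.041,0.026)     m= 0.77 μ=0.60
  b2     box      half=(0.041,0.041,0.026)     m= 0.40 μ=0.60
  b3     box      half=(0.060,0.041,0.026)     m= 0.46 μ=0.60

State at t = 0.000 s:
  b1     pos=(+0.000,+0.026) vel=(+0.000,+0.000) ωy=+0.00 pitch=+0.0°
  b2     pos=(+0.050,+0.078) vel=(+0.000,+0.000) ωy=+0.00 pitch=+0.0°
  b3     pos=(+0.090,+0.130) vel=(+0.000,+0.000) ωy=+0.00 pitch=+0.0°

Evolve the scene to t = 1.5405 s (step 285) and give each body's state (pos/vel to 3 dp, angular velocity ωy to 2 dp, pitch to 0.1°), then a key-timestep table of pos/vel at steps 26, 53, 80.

State at t = 1.5405 s:
  b1     pos=(+0.000,+0.026) vel=(+0.000,+0.000) ωy=+0.00 pitch=+0.0°
  b2     pos=(+0.091,+0.041) vel=(+0.000,+0.000) ωy=+0.00 pitch=+90.0°
  b3     pos=(+0.274,+0.026) vel=(+0.000,+0.000) ωy=+0.00 pitch=+180.0°

Key-timestep trajectory:
   step    t(s)  b1.x    b1.z    b1.vx   b1.vz   b2.x    b2.z    b2.vx   b2.vz   b3.x    b3.z    b3.vx   b3.vz 
     26  0.1405   +0.000  +0.026  +0.000  +0.000   +0.072  +0.075  +0.376  -0.256   +0.140  +0.078  +0.609  -1.267
     53  0.2865   +0.000  +0.026  +0.000  +0.000   +0.091  +0.041  -0.001  +0.001   +0.202  +0.065  +0.236  +0.037
     80  0.4324   +0.000  +0.026  +0.000  +0.000   +0.091  +0.041  +0.000  +0.000   +0.245  +0.055  +0.553  -0.324


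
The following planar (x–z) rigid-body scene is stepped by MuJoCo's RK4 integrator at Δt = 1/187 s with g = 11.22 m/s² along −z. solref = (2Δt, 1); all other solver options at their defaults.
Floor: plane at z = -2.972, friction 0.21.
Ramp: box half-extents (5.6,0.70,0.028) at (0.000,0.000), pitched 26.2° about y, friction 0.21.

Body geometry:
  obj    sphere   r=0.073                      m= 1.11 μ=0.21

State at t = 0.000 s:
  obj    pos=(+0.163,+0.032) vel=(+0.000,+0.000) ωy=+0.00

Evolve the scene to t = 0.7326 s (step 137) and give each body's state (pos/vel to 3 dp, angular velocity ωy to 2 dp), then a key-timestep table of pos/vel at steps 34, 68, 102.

State at t = 0.7326 s:
  obj    pos=(+1.015,-0.387) vel=(+2.326,-1.145) ωy=+35.50

Key-timestep trajectory:
   step    t(s)  obj.x    obj.z    obj.vx   obj.vz 
     34  0.1818   +0.216  +0.006  +0.578  -0.284
     68  0.3636   +0.373  -0.071  +1.155  -0.568
    102  0.5455   +0.636  -0.200  +1.732  -0.852


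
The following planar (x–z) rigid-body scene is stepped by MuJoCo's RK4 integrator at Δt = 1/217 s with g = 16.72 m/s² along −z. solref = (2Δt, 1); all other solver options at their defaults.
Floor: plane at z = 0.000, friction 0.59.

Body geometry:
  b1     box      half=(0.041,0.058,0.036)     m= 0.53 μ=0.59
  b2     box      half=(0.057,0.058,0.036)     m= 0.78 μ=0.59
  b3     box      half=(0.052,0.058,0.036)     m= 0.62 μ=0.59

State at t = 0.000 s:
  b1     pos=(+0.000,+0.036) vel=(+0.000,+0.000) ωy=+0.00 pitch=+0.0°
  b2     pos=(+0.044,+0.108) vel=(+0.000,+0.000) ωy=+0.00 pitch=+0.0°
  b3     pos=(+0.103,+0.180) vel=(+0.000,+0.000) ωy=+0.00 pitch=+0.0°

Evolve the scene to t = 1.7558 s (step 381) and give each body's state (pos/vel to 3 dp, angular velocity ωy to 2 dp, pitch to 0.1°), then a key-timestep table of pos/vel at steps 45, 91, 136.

State at t = 1.7558 s:
  b1     pos=(+0.000,+0.036) vel=(+0.000,+0.000) ωy=+0.00 pitch=+0.0°
  b2     pos=(+0.094,+0.057) vel=(+0.000,+0.000) ωy=+0.00 pitch=+90.0°
  b3     pos=(+0.217,+0.052) vel=(+0.000,+0.000) ωy=+0.00 pitch=+90.0°

Key-timestep trajectory:
   step    t(s)  b1.x    b1.z    b1.vx   b1.vz   b2.x    b2.z    b2.vx   b2.vz   b3.x    b3.z    b3.vx   b3.vz 
     45  0.2074   +0.000  +0.036  +0.000  +0.000   +0.090  +0.058  +0.730  -0.374   +0.199  +0.058  +0.700  -0.073
     91  0.4194   +0.000  +0.036  +0.000  +0.000   +0.133  +0.067  -0.064  +0.002   +0.225  +0.057  -0.066  -0.031
    136  0.6267   +0.000  +0.036  +0.000  +0.000   +0.087  +0.061  -0.061  +0.044   +0.217  +0.052  +0.000  +0.000


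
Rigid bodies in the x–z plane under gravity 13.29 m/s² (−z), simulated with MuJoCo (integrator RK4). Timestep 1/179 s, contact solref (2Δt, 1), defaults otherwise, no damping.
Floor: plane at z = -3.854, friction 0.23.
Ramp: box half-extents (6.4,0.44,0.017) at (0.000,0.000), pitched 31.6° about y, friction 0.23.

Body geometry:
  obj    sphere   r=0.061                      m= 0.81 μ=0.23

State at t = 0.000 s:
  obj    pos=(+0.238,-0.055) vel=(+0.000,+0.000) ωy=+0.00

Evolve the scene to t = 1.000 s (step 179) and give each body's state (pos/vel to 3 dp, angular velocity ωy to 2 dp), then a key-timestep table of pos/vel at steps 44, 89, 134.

State at t = 1.000 s:
  obj    pos=(+2.357,-1.358) vel=(+4.237,-2.607) ωy=+81.52

Key-timestep trajectory:
   step    t(s)  obj.x    obj.z    obj.vx   obj.vz 
     44  0.2458   +0.366  -0.134  +1.042  -0.641
     89  0.4972   +0.762  -0.377  +2.107  -1.296
    134  0.7486   +1.426  -0.785  +3.172  -1.951


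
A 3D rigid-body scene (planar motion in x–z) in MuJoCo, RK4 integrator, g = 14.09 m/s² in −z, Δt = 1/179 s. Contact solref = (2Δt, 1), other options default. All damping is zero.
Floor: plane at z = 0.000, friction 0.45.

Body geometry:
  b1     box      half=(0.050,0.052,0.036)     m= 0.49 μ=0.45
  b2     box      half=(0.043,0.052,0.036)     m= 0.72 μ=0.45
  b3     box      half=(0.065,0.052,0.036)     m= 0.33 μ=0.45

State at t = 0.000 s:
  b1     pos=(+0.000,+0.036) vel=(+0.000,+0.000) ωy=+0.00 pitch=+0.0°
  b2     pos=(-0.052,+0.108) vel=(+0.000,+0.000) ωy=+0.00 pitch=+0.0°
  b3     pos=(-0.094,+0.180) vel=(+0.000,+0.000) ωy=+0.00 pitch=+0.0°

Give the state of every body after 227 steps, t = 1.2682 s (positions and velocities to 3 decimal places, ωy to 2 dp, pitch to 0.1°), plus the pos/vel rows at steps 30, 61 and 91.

State at t = 1.2682 s:
  b1     pos=(+0.000,+0.036) vel=(+0.000,+0.000) ωy=+0.00 pitch=+0.0°
  b2     pos=(-0.098,+0.043) vel=(+0.000,+0.000) ωy=+0.00 pitch=-90.0°
  b3     pos=(-0.322,+0.036) vel=(+0.000,+0.000) ωy=+0.00 pitch=+180.0°

Key-timestep trajectory:
   step    t(s)  b1.x    b1.z    b1.vx   b1.vz   b2.x    b2.z    b2.vx   b2.vz   b3.x    b3.z    b3.vx   b3.vz 
     30  0.1676   +0.000  +0.036  +0.001  +0.000   -0.072  +0.100  -0.268  -0.224   -0.149  +0.135  -0.618  -0.876
     61  0.3408   +0.000  +0.036  +0.000  +0.000   -0.098  +0.043  +0.002  +0.003   -0.239  +0.073  -0.266  +0.022
     91  0.5084   +0.000  +0.036  +0.000  +0.000   -0.098  +0.043  +0.000  +0.000   -0.282  +0.068  -0.388  -0.155


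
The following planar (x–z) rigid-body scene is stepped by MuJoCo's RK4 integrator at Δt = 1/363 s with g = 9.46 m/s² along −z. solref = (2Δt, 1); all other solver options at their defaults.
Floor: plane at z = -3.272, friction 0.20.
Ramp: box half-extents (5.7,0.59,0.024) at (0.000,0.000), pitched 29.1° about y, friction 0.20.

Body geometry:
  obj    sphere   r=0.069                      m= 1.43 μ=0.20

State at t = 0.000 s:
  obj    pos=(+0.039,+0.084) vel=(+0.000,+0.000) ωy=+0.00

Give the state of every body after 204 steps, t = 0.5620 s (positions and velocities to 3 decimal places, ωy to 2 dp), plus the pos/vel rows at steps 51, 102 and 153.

State at t = 0.5620 s:
  obj    pos=(+0.493,-0.168) vel=(+1.614,-0.898) ωy=+26.76

Key-timestep trajectory:
   step    t(s)  obj.x    obj.z    obj.vx   obj.vz 
     51  0.1405   +0.068  +0.069  +0.404  -0.225
    102  0.2810   +0.153  +0.021  +0.807  -0.449
    153  0.4215   +0.294  -0.057  +1.210  -0.674


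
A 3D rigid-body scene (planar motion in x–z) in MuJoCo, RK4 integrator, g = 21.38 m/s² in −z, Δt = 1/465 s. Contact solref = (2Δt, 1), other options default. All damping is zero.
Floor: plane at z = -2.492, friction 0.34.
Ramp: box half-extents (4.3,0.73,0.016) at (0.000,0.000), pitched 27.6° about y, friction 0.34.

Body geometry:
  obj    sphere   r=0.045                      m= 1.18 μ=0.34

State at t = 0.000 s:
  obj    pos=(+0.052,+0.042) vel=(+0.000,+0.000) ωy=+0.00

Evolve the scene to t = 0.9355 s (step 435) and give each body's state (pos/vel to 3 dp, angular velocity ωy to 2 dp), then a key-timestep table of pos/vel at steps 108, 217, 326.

State at t = 0.9355 s:
  obj    pos=(+2.796,-1.393) vel=(+5.866,-3.066) ωy=+147.07

Key-timestep trajectory:
   step    t(s)  obj.x    obj.z    obj.vx   obj.vz 
    108  0.2323   +0.221  -0.047  +1.456  -0.761
    217  0.4667   +0.735  -0.315  +2.926  -1.530
    326  0.7011   +1.593  -0.764  +4.396  -2.298


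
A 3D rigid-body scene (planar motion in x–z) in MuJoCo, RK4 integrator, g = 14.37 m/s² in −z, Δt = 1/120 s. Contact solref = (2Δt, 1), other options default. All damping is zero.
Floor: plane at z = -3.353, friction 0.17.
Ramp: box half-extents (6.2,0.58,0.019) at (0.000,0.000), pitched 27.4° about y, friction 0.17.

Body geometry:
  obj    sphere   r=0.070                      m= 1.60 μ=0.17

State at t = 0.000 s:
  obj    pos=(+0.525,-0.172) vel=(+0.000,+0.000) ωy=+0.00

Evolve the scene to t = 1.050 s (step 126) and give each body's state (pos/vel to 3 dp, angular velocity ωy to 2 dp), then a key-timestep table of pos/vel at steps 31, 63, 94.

State at t = 1.050 s:
  obj    pos=(+2.838,-1.371) vel=(+4.404,-2.283) ωy=+70.82

Key-timestep trajectory:
   step    t(s)  obj.x    obj.z    obj.vx   obj.vz 
     31  0.2583   +0.665  -0.245  +1.084  -0.562
     63  0.5250   +1.103  -0.472  +2.202  -1.142
     94  0.7833   +1.812  -0.839  +3.286  -1.703


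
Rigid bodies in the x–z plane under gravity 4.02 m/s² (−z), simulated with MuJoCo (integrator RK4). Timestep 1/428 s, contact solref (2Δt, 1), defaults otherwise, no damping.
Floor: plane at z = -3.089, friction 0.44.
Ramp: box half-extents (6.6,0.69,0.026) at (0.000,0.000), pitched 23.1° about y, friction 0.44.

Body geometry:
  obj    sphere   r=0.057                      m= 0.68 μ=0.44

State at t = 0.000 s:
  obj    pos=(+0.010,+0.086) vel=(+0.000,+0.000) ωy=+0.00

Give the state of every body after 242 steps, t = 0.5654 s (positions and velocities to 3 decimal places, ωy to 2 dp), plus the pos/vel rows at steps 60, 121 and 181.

State at t = 0.5654 s:
  obj    pos=(+0.176,+0.015) vel=(+0.586,-0.250) ωy=+11.17

Key-timestep trajectory:
   step    t(s)  obj.x    obj.z    obj.vx   obj.vz 
     60  0.1402   +0.020  +0.082  +0.145  -0.062
    121  0.2827   +0.051  +0.068  +0.293  -0.125
    181  0.4229   +0.103  +0.046  +0.438  -0.187


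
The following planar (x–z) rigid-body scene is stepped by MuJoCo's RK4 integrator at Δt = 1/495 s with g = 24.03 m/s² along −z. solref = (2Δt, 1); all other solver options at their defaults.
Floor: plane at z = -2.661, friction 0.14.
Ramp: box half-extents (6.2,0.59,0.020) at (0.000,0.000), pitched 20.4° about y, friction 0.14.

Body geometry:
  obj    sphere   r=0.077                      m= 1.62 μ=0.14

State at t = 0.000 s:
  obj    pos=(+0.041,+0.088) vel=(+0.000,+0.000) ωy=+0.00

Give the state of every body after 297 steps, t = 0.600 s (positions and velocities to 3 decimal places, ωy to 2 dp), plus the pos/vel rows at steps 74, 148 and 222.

State at t = 0.600 s:
  obj    pos=(+1.051,-0.287) vel=(+3.365,-1.251) ωy=+46.61

Key-timestep trajectory:
   step    t(s)  obj.x    obj.z    obj.vx   obj.vz 
     74  0.1495   +0.104  +0.065  +0.839  -0.312
    148  0.2990   +0.292  -0.005  +1.677  -0.624
    222  0.4485   +0.605  -0.122  +2.515  -0.935


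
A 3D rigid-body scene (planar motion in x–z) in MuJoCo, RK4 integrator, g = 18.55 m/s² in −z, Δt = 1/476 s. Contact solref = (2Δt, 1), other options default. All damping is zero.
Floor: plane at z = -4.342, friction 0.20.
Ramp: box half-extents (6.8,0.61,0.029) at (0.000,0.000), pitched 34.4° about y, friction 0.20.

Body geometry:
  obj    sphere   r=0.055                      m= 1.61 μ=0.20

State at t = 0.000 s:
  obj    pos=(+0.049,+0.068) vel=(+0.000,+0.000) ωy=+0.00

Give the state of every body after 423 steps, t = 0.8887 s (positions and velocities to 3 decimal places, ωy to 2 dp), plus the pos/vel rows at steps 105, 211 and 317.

State at t = 0.8887 s:
  obj    pos=(+2.488,-1.602) vel=(+5.489,-3.759) ωy=+120.93

Key-timestep trajectory:
   step    t(s)  obj.x    obj.z    obj.vx   obj.vz 
    105  0.2206   +0.200  -0.035  +1.363  -0.933
    211  0.4433   +0.656  -0.347  +2.738  -1.875
    317  0.6660   +1.419  -0.870  +4.114  -2.817


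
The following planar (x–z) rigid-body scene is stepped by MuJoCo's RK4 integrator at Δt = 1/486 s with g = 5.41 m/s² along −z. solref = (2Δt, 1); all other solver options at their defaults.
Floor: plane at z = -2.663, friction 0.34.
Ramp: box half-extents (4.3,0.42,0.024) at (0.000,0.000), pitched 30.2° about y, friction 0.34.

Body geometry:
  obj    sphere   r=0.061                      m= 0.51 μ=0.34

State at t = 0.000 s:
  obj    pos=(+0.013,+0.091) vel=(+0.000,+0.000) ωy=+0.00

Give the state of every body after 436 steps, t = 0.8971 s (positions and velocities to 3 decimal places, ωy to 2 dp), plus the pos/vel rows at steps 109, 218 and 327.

State at t = 0.8971 s:
  obj    pos=(+0.689,-0.303) vel=(+1.507,-0.877) ωy=+28.59

Key-timestep trajectory:
   step    t(s)  obj.x    obj.z    obj.vx   obj.vz 
    109  0.2243   +0.055  +0.066  +0.377  -0.219
    218  0.4486   +0.182  -0.008  +0.754  -0.439
    327  0.6728   +0.393  -0.131  +1.130  -0.658


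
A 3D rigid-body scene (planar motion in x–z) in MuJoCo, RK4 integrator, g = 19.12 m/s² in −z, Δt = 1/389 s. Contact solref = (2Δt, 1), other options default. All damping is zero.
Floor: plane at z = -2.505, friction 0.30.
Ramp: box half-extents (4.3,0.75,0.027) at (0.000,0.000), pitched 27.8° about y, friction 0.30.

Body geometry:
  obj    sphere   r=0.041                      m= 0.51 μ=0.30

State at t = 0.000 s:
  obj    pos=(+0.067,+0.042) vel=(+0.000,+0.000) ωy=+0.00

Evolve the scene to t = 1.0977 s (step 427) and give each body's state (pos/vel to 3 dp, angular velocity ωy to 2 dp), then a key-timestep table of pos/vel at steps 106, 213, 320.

State at t = 1.0977 s:
  obj    pos=(+3.461,-1.748) vel=(+6.185,-3.261) ωy=+170.52

Key-timestep trajectory:
   step    t(s)  obj.x    obj.z    obj.vx   obj.vz 
    106  0.2725   +0.276  -0.069  +1.535  -0.810
    213  0.5476   +0.912  -0.404  +3.085  -1.627
    320  0.8226   +1.973  -0.964  +4.635  -2.444


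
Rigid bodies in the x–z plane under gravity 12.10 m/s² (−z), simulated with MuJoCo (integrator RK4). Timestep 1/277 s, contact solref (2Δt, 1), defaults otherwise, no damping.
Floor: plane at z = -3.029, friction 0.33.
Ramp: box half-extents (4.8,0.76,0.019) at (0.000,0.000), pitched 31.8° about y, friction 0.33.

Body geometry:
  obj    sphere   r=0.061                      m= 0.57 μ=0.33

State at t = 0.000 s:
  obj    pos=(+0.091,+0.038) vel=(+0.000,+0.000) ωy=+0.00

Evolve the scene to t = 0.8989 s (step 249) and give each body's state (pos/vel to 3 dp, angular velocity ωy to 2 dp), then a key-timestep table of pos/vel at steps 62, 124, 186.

State at t = 0.8989 s:
  obj    pos=(+1.655,-0.932) vel=(+3.480,-2.157) ωy=+67.11

Key-timestep trajectory:
   step    t(s)  obj.x    obj.z    obj.vx   obj.vz 
     62  0.2238   +0.188  -0.022  +0.867  -0.537
    124  0.4477   +0.479  -0.203  +1.733  -1.074
    186  0.6715   +0.964  -0.503  +2.599  -1.612


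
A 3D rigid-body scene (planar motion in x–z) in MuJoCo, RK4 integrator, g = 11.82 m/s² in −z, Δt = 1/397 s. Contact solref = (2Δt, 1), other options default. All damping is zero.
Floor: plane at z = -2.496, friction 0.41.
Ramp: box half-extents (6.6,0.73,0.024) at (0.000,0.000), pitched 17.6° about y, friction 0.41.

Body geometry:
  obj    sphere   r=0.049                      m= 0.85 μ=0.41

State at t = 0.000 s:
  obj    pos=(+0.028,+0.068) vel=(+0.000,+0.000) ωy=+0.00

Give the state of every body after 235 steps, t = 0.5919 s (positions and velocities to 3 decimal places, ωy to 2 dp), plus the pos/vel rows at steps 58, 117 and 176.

State at t = 0.5919 s:
  obj    pos=(+0.454,-0.068) vel=(+1.440,-0.457) ωy=+30.84

Key-timestep trajectory:
   step    t(s)  obj.x    obj.z    obj.vx   obj.vz 
     58  0.1461   +0.054  +0.059  +0.356  -0.113
    117  0.2947   +0.134  +0.034  +0.717  -0.228
    176  0.4433   +0.267  -0.008  +1.079  -0.342
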